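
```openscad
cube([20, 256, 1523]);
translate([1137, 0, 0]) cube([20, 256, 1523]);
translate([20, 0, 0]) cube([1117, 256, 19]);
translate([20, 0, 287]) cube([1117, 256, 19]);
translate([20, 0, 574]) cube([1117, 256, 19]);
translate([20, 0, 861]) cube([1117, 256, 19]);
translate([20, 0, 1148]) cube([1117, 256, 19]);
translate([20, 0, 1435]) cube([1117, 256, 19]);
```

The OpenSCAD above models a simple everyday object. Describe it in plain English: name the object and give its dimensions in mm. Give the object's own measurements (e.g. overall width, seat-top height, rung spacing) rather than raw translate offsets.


An open bookshelf. Two side panels, each 20 mm thick, 256 mm deep and 1523 mm tall, stand 1157 mm apart (outside-to-outside). Between them sit 6 shelves, each 19 mm thick and 256 mm deep, spanning the full gap between the sides. The bottom shelf rests on the floor (its underside at z = 0) and the clear gap between one shelf's top and the next shelf's underside is 268 mm.


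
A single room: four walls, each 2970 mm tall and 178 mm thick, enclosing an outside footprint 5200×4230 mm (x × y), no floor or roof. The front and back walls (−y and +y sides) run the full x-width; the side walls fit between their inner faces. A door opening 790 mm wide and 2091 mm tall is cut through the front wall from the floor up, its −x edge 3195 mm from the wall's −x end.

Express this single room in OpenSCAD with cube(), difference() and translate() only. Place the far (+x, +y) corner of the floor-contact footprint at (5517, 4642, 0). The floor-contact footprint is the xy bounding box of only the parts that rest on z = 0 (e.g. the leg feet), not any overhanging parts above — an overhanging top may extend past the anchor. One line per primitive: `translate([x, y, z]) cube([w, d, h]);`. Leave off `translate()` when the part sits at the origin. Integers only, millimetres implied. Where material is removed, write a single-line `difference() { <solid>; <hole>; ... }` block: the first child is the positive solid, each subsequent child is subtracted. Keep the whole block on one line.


difference() { translate([317, 412, 0]) cube([5200, 178, 2970]); translate([3512, 412, 0]) cube([790, 178, 2091]); }
translate([317, 4464, 0]) cube([5200, 178, 2970]);
translate([317, 590, 0]) cube([178, 3874, 2970]);
translate([5339, 590, 0]) cube([178, 3874, 2970]);


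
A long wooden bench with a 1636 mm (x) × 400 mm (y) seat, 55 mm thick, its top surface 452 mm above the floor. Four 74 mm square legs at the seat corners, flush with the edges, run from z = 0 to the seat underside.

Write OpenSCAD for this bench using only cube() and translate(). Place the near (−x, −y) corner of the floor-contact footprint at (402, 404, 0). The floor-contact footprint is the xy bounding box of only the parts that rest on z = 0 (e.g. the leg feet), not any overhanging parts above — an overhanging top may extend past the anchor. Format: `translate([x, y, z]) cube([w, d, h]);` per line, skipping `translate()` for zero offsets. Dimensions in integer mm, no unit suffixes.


translate([402, 404, 397]) cube([1636, 400, 55]);
translate([402, 404, 0]) cube([74, 74, 397]);
translate([402, 730, 0]) cube([74, 74, 397]);
translate([1964, 404, 0]) cube([74, 74, 397]);
translate([1964, 730, 0]) cube([74, 74, 397]);


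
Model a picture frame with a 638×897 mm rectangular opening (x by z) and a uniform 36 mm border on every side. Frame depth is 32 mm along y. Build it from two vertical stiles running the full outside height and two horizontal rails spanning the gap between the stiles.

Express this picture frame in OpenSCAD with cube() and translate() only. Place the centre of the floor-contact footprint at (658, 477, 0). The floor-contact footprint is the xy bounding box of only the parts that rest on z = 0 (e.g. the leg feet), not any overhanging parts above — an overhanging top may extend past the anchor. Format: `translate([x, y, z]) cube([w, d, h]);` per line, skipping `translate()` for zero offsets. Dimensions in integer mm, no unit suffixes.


translate([303, 461, 0]) cube([36, 32, 969]);
translate([977, 461, 0]) cube([36, 32, 969]);
translate([339, 461, 0]) cube([638, 32, 36]);
translate([339, 461, 933]) cube([638, 32, 36]);


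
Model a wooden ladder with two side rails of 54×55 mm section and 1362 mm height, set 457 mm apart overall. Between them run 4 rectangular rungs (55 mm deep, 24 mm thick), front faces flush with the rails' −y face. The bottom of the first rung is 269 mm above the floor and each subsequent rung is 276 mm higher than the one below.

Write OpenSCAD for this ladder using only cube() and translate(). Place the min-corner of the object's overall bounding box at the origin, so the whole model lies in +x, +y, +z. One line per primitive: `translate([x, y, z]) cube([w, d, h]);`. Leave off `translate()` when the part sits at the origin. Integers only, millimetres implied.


// rung span = 457 - 2*54 = 349
// rung[k] z = 269 + k*276
cube([54, 55, 1362]);
translate([403, 0, 0]) cube([54, 55, 1362]);
translate([54, 0, 269]) cube([349, 55, 24]);
translate([54, 0, 545]) cube([349, 55, 24]);
translate([54, 0, 821]) cube([349, 55, 24]);
translate([54, 0, 1097]) cube([349, 55, 24]);


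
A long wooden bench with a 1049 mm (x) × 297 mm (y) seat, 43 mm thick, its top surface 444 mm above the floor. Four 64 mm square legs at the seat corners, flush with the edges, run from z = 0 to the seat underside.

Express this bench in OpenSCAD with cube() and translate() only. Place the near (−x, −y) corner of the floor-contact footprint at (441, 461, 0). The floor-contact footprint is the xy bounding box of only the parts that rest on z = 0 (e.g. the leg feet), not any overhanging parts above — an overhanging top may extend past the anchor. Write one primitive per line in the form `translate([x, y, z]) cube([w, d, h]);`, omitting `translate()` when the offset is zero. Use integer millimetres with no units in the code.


translate([441, 461, 401]) cube([1049, 297, 43]);
translate([441, 461, 0]) cube([64, 64, 401]);
translate([441, 694, 0]) cube([64, 64, 401]);
translate([1426, 461, 0]) cube([64, 64, 401]);
translate([1426, 694, 0]) cube([64, 64, 401]);


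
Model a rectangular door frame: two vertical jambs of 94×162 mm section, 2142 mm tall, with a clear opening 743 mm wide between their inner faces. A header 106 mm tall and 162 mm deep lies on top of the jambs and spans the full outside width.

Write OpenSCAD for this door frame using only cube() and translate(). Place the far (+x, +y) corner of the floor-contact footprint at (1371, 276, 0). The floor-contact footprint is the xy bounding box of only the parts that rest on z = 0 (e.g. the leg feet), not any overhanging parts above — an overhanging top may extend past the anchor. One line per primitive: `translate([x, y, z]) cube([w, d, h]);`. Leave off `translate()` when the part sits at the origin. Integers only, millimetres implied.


translate([440, 114, 0]) cube([94, 162, 2142]);
translate([1277, 114, 0]) cube([94, 162, 2142]);
translate([440, 114, 2142]) cube([931, 162, 106]);


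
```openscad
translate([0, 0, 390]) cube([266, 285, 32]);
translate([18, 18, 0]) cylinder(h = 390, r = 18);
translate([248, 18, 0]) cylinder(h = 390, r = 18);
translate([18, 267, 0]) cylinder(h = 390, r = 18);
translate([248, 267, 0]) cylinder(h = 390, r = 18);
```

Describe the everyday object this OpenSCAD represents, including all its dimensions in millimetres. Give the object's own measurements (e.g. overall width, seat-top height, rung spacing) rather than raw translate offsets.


A simple wooden stool: a rectangular seat 266 mm (x) by 285 mm (y), 32 mm thick, top face at z = 422 mm, on four round legs, each 36 mm in diameter. The legs rest on z = 0, each leg's axis is inset half a diameter from the nearest pair of seat edges (so the leg's bounding box is flush with the corner).


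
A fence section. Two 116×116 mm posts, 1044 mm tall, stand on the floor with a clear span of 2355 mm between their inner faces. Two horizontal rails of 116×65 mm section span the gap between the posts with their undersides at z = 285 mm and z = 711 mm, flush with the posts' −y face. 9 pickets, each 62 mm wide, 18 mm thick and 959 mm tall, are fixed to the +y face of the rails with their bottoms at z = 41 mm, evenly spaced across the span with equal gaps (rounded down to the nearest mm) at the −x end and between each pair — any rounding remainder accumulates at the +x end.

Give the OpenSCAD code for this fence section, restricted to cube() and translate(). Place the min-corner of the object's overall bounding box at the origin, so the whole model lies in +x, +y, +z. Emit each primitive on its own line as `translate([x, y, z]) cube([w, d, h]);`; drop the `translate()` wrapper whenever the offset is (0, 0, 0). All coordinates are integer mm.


cube([116, 116, 1044]);
translate([2471, 0, 0]) cube([116, 116, 1044]);
translate([116, 0, 285]) cube([2355, 116, 65]);
translate([116, 0, 711]) cube([2355, 116, 65]);
translate([295, 116, 41]) cube([62, 18, 959]);
translate([536, 116, 41]) cube([62, 18, 959]);
translate([777, 116, 41]) cube([62, 18, 959]);
translate([1018, 116, 41]) cube([62, 18, 959]);
translate([1259, 116, 41]) cube([62, 18, 959]);
translate([1500, 116, 41]) cube([62, 18, 959]);
translate([1741, 116, 41]) cube([62, 18, 959]);
translate([1982, 116, 41]) cube([62, 18, 959]);
translate([2223, 116, 41]) cube([62, 18, 959]);


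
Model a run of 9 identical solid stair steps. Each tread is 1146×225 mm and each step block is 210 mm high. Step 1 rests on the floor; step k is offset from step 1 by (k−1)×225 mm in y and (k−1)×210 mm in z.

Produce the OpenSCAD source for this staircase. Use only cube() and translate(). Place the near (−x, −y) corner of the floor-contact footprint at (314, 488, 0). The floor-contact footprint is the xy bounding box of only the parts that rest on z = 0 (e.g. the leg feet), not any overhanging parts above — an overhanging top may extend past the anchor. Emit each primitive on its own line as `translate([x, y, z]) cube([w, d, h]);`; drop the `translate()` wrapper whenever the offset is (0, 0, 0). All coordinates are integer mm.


translate([314, 488, 0]) cube([1146, 225, 210]);
translate([314, 713, 210]) cube([1146, 225, 210]);
translate([314, 938, 420]) cube([1146, 225, 210]);
translate([314, 1163, 630]) cube([1146, 225, 210]);
translate([314, 1388, 840]) cube([1146, 225, 210]);
translate([314, 1613, 1050]) cube([1146, 225, 210]);
translate([314, 1838, 1260]) cube([1146, 225, 210]);
translate([314, 2063, 1470]) cube([1146, 225, 210]);
translate([314, 2288, 1680]) cube([1146, 225, 210]);


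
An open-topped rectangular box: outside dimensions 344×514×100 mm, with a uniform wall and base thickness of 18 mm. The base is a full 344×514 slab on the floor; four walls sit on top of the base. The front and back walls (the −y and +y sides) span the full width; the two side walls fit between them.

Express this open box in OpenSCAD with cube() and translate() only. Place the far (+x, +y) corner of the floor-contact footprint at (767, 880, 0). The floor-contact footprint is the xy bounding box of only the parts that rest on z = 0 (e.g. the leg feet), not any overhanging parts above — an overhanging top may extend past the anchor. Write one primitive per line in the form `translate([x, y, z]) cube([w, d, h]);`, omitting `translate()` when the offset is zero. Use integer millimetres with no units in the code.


translate([423, 366, 0]) cube([344, 514, 18]);
translate([423, 366, 18]) cube([344, 18, 82]);
translate([423, 862, 18]) cube([344, 18, 82]);
translate([423, 384, 18]) cube([18, 478, 82]);
translate([749, 384, 18]) cube([18, 478, 82]);


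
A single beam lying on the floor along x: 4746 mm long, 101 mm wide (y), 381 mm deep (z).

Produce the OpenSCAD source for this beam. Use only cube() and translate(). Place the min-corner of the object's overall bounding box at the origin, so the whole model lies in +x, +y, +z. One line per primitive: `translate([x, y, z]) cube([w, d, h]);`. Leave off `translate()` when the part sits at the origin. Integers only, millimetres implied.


cube([4746, 101, 381]);


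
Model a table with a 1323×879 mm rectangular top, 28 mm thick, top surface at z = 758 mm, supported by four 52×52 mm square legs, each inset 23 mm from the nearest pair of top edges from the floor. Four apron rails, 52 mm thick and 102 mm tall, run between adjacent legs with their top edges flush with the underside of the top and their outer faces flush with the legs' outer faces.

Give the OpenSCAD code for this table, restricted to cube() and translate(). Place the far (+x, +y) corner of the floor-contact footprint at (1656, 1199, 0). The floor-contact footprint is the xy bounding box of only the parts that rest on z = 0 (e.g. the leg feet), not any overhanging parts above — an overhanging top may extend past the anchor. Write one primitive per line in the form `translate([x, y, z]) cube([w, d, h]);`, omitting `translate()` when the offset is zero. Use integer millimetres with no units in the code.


translate([356, 343, 730]) cube([1323, 879, 28]);
translate([379, 366, 0]) cube([52, 52, 730]);
translate([1604, 366, 0]) cube([52, 52, 730]);
translate([379, 1147, 0]) cube([52, 52, 730]);
translate([1604, 1147, 0]) cube([52, 52, 730]);
translate([431, 366, 628]) cube([1173, 52, 102]);
translate([431, 1147, 628]) cube([1173, 52, 102]);
translate([379, 418, 628]) cube([52, 729, 102]);
translate([1604, 418, 628]) cube([52, 729, 102]);


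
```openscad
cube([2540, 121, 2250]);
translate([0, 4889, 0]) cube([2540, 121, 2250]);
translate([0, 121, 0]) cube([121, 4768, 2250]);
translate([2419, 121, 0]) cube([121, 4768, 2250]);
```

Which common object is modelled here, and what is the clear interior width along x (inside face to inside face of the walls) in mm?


A house (or room) frame. The interior width is 2298 mm.

Four 2250 mm walls enclosing a rectangle with no floor or roof — a room or house frame. Outside width is 2540 mm and wall thickness is 121 mm, so the interior width is 2540 − 2 × 121 = 2298 mm.


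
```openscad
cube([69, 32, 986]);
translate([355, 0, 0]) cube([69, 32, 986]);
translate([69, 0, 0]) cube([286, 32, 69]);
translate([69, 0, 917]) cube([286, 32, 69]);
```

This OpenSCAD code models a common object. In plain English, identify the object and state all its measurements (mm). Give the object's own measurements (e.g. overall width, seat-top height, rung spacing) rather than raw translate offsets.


A rectangular picture frame lying in the x–z plane (depth along y). The opening is 286 mm wide (x) by 848 mm tall (z), surrounded by a border 69 mm wide on all four sides. The frame is 32 mm deep and is made of two full-height vertical stiles with two horizontal rails fitted between them.


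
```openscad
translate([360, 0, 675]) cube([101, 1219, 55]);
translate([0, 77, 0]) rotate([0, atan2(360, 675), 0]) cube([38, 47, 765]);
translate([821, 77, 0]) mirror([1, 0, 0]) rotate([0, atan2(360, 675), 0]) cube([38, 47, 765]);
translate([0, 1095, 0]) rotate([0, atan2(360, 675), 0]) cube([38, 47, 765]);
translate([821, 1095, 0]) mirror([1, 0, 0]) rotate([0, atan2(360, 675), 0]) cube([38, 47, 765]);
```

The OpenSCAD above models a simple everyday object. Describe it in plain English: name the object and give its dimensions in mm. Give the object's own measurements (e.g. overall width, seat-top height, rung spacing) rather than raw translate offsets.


A sawhorse. A 101×1219×55 mm beam (x, y, z) sits on two A-frame leg pairs. Each pair is two raked legs of 38×47 mm section (47 mm along y) splaying symmetrically in x. Each leg rises 675 mm vertically over 360 mm of horizontal reach and is 765 mm long along its own axis. Every leg's outer bottom edge rests on the floor and its outer top edge meets a bottom edge of the beam — the left legs (tilting toward +x) meet the beam's −x bottom edge, the right legs (their mirror images, tilting toward −x) meet its +x bottom edge — so the leg tops tuck under the beam, the beam's underside is 675 mm above the floor, and the feet are 821 mm apart outside-to-outside with the beam centred between them. The two leg pairs are set in 77 mm from either end of the beam.


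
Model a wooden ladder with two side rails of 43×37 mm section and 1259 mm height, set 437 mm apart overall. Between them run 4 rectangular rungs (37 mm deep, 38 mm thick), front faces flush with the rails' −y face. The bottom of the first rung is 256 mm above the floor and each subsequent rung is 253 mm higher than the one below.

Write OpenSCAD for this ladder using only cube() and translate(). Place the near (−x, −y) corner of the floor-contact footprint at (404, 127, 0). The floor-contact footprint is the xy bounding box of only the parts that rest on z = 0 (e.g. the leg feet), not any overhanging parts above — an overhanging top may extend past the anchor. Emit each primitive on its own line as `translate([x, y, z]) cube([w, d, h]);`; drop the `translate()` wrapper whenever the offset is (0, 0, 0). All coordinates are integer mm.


translate([404, 127, 0]) cube([43, 37, 1259]);
translate([798, 127, 0]) cube([43, 37, 1259]);
translate([447, 127, 256]) cube([351, 37, 38]);
translate([447, 127, 509]) cube([351, 37, 38]);
translate([447, 127, 762]) cube([351, 37, 38]);
translate([447, 127, 1015]) cube([351, 37, 38]);


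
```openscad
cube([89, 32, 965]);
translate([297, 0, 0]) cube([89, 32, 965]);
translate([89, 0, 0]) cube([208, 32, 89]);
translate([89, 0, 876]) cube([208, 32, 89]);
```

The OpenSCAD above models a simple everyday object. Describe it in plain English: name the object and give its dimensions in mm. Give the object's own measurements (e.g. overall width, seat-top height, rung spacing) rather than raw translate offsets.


A rectangular picture frame lying in the x–z plane (depth along y). The opening is 208 mm wide (x) by 787 mm tall (z), surrounded by a border 89 mm wide on all four sides. The frame is 32 mm deep and is made of two full-height vertical stiles with two horizontal rails fitted between them.


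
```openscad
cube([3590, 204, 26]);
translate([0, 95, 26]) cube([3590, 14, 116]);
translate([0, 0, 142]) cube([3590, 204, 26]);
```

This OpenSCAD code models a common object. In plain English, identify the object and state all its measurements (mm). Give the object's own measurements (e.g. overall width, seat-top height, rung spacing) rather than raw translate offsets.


An I-beam lying along x, 3590 mm long. Overall section height 168 mm. Two flanges 204 mm wide (y) and 26 mm thick, one on the floor and one at the top; a web 14 mm thick runs between them, centred on the flange width.


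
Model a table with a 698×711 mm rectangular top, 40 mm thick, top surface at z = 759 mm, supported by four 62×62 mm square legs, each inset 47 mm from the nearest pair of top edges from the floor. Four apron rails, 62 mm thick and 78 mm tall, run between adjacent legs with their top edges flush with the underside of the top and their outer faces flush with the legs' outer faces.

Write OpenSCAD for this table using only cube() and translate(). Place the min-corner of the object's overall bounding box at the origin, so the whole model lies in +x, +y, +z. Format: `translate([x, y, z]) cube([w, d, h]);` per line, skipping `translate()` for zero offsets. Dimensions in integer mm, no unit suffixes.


translate([0, 0, 719]) cube([698, 711, 40]);
translate([47, 47, 0]) cube([62, 62, 719]);
translate([589, 47, 0]) cube([62, 62, 719]);
translate([47, 602, 0]) cube([62, 62, 719]);
translate([589, 602, 0]) cube([62, 62, 719]);
translate([109, 47, 641]) cube([480, 62, 78]);
translate([109, 602, 641]) cube([480, 62, 78]);
translate([47, 109, 641]) cube([62, 493, 78]);
translate([589, 109, 641]) cube([62, 493, 78]);


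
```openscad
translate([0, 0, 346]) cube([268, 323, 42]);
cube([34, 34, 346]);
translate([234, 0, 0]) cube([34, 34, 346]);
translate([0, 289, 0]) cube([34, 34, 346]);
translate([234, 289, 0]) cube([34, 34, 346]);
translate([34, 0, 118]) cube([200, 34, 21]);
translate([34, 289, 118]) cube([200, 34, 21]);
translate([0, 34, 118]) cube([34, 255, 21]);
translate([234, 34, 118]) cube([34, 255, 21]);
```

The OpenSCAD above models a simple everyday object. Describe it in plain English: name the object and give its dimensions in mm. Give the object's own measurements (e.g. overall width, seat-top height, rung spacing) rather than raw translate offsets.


A four-legged stool. The seat is a 268×323×42 mm slab whose top surface is at z = 388 mm; four square legs, each 34×34 mm in cross-section, run from the floor (z = 0) to the underside of the seat, each flush with a corner of the seat. Four stretchers, 34 mm wide and 21 mm tall, connect adjacent legs with their undersides at z = 118 mm, each running between the inner faces of the legs it joins and aligned with the legs' outer faces on the other axis.


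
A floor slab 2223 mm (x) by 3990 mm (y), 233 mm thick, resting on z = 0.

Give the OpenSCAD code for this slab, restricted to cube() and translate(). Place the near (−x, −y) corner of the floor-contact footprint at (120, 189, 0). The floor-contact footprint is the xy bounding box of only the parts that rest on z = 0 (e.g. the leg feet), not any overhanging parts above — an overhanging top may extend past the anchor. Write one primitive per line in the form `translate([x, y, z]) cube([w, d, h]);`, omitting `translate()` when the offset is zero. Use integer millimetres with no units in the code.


translate([120, 189, 0]) cube([2223, 3990, 233]);


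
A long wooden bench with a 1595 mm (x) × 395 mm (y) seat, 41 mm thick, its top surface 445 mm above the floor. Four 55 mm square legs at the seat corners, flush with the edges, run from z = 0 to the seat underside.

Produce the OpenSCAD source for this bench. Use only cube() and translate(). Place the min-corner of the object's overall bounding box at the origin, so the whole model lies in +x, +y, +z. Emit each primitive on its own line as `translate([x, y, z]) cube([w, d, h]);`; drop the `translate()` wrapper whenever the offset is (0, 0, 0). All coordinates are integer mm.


translate([0, 0, 404]) cube([1595, 395, 41]);
cube([55, 55, 404]);
translate([0, 340, 0]) cube([55, 55, 404]);
translate([1540, 0, 0]) cube([55, 55, 404]);
translate([1540, 340, 0]) cube([55, 55, 404]);


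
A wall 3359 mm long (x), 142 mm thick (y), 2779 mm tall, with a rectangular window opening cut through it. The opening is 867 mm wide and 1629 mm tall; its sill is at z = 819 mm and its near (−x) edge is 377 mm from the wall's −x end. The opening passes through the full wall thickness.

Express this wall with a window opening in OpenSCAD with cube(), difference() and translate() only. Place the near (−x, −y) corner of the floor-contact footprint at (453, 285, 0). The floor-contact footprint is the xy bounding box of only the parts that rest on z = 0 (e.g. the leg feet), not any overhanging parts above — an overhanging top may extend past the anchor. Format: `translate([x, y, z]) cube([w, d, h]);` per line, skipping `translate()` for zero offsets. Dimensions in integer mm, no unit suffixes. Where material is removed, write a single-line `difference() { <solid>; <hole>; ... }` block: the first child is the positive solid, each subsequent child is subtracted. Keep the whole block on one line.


difference() { translate([453, 285, 0]) cube([3359, 142, 2779]); translate([830, 285, 819]) cube([867, 142, 1629]); }


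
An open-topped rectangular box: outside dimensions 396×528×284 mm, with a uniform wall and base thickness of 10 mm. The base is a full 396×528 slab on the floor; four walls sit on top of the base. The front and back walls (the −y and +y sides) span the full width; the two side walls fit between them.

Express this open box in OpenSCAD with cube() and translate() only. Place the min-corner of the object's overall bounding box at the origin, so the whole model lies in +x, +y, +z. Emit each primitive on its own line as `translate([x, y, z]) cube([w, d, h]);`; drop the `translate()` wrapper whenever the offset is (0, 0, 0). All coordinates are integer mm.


cube([396, 528, 10]);
translate([0, 0, 10]) cube([396, 10, 274]);
translate([0, 518, 10]) cube([396, 10, 274]);
translate([0, 10, 10]) cube([10, 508, 274]);
translate([386, 10, 10]) cube([10, 508, 274]);


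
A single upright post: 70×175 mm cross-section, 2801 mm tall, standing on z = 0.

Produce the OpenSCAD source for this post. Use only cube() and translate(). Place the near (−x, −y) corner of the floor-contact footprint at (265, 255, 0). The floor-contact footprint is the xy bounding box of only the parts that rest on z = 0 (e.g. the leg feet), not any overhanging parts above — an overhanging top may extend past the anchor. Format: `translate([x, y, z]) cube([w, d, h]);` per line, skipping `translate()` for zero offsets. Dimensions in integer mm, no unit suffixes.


translate([265, 255, 0]) cube([70, 175, 2801]);


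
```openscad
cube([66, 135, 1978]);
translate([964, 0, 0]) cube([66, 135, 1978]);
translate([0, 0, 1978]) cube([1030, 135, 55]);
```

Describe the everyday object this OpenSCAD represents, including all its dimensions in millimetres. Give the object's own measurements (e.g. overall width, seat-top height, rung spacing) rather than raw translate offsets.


A door frame. The clear opening is 898 mm wide and 1978 mm high. Two 66 mm wide jambs, 135 mm deep, stand either side of the opening from the floor to the top of the opening. A 55 mm thick head sits across the top of both jambs, spanning the full outside width of the frame.


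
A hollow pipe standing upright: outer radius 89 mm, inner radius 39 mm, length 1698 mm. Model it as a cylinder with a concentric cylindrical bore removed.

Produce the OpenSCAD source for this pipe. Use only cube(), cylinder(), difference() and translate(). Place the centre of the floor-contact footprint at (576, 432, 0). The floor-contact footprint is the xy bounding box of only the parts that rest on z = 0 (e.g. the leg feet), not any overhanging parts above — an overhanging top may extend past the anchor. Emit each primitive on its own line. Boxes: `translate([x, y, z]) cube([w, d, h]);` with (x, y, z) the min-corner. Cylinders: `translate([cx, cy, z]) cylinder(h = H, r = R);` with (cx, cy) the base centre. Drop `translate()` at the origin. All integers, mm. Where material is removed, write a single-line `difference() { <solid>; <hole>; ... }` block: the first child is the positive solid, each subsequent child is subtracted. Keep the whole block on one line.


difference() { translate([576, 432, 0]) cylinder(h = 1698, r = 89); translate([576, 432, 0]) cylinder(h = 1698, r = 39); }


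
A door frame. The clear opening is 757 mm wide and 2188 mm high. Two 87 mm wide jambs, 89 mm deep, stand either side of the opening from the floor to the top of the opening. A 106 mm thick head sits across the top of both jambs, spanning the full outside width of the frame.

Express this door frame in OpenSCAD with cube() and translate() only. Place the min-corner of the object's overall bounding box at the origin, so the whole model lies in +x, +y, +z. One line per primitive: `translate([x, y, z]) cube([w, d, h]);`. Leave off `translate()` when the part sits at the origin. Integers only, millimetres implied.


cube([87, 89, 2188]);
translate([844, 0, 0]) cube([87, 89, 2188]);
translate([0, 0, 2188]) cube([931, 89, 106]);


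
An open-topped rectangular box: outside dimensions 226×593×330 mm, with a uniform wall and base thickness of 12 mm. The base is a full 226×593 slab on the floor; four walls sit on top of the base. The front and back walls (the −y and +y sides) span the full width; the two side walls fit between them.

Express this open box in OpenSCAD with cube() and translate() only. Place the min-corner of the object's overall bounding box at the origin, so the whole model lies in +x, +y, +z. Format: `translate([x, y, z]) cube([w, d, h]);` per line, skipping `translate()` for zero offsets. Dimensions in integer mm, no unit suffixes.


cube([226, 593, 12]);
translate([0, 0, 12]) cube([226, 12, 318]);
translate([0, 581, 12]) cube([226, 12, 318]);
translate([0, 12, 12]) cube([12, 569, 318]);
translate([214, 12, 12]) cube([12, 569, 318]);


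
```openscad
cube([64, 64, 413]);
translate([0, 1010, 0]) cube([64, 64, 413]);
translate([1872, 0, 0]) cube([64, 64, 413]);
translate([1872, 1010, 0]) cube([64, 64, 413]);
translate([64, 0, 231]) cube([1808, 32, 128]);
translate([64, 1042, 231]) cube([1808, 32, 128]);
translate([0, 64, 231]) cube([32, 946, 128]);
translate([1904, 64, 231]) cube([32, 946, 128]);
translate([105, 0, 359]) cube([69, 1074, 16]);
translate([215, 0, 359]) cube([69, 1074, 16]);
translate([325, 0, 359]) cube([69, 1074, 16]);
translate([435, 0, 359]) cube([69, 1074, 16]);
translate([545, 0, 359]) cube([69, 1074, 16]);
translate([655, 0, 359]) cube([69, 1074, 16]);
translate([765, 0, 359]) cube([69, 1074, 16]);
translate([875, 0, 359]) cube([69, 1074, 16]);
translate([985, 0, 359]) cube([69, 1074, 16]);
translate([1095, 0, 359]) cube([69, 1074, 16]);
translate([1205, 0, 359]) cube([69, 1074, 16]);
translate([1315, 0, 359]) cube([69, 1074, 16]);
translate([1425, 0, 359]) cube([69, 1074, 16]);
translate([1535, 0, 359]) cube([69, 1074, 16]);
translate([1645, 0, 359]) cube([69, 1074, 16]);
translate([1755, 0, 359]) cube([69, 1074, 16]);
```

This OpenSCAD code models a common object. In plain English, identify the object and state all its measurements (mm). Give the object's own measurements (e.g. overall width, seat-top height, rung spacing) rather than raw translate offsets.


A bed frame 1936 mm long (x) by 1074 mm wide (y). Four 64×64 mm corner posts, 413 mm tall, at the corners of the footprint. Four rails of 32 mm thickness and 128 mm height run between adjacent posts with their undersides at z = 231 mm, their outer faces flush with the outside of the frame (the two x-running rails run between the posts' inner faces; the two y-running rails run between the posts' inner faces). 16 slats, each 69 mm wide (x) and 16 mm thick, lie across the top of the two x-running rails, running the full 1074 mm width of the frame in y; along x they sit between the end posts with a 41 mm gap after the −x posts and between neighbouring slats, leaving 48 mm before the +x posts.


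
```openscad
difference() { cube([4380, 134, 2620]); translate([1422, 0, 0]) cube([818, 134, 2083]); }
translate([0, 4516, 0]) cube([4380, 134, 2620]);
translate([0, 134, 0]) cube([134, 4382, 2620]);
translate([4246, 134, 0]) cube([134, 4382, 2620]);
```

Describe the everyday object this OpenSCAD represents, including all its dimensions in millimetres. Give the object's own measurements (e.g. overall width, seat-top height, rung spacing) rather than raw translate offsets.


A single room: four walls, each 2620 mm tall and 134 mm thick, enclosing an outside footprint 4380×4650 mm (x × y), no floor or roof. The front and back walls (−y and +y sides) run the full x-width; the side walls fit between their inner faces. A door opening 818 mm wide and 2083 mm tall is cut through the front wall from the floor up, its −x edge 1422 mm from the wall's −x end.


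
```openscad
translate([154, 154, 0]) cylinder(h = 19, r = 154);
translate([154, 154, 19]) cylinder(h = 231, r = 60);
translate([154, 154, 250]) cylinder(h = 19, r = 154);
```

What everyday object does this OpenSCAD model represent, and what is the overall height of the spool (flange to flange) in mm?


A spool. The overall height is 269 mm.

Three coaxial cylinders, large–small–large — a spool. Two 19 mm flanges and a 231 mm core give 19 + 231 + 19 = 269 mm.


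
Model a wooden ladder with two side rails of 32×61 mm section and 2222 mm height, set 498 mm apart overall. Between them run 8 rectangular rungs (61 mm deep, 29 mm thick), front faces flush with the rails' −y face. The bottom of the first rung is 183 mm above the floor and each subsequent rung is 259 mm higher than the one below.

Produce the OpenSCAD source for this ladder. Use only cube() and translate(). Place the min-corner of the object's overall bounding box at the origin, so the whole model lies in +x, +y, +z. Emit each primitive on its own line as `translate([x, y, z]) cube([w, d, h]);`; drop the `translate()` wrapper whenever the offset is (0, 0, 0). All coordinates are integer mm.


cube([32, 61, 2222]);
translate([466, 0, 0]) cube([32, 61, 2222]);
translate([32, 0, 183]) cube([434, 61, 29]);
translate([32, 0, 442]) cube([434, 61, 29]);
translate([32, 0, 701]) cube([434, 61, 29]);
translate([32, 0, 960]) cube([434, 61, 29]);
translate([32, 0, 1219]) cube([434, 61, 29]);
translate([32, 0, 1478]) cube([434, 61, 29]);
translate([32, 0, 1737]) cube([434, 61, 29]);
translate([32, 0, 1996]) cube([434, 61, 29]);


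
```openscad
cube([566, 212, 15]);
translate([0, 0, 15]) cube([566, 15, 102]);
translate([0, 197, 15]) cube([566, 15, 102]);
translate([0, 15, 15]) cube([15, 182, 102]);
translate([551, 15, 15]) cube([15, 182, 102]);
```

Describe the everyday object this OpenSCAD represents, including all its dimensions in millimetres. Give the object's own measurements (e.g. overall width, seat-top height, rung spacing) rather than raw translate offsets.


An open-topped rectangular box: outside dimensions 566×212×117 mm, with a uniform wall and base thickness of 15 mm. The base is a full 566×212 slab on the floor; four walls sit on top of the base. The front and back walls (the −y and +y sides) span the full width; the two side walls fit between them.


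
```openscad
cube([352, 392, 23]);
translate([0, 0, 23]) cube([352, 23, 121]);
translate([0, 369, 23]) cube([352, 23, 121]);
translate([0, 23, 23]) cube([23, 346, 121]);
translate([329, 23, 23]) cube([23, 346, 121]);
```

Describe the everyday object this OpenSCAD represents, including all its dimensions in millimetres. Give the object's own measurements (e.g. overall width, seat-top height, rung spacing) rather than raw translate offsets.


An open-topped rectangular box: outside dimensions 352×392×144 mm, with a uniform wall and base thickness of 23 mm. The base is a full 352×392 slab on the floor; four walls sit on top of the base. The front and back walls (the −y and +y sides) span the full width; the two side walls fit between them.


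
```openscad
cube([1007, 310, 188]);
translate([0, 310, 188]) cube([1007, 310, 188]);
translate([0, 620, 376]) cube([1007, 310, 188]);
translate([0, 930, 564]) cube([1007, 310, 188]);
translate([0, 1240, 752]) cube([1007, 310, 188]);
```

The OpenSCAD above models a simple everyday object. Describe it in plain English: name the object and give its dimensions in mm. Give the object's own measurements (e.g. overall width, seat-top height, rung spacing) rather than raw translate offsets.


A straight staircase of 5 solid steps. Each step is 1007 mm wide (x), 310 mm deep (y, the going) and 188 mm tall (the rise). The first step rests on the floor; each subsequent step sits one going further in +y and one rise higher in +z, directly behind and above the previous step with no overlap.


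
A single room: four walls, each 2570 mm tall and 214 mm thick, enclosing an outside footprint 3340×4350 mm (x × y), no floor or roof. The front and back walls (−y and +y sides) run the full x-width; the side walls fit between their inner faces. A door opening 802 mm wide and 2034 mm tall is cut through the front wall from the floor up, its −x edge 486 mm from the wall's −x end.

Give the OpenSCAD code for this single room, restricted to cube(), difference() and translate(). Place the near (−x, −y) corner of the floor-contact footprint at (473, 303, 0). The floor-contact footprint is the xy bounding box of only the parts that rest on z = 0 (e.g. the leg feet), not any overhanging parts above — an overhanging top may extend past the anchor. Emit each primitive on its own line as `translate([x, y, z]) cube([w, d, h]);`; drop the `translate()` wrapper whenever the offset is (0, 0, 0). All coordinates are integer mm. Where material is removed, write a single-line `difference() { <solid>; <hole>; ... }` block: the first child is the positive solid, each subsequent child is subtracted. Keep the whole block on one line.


difference() { translate([473, 303, 0]) cube([3340, 214, 2570]); translate([959, 303, 0]) cube([802, 214, 2034]); }
translate([473, 4439, 0]) cube([3340, 214, 2570]);
translate([473, 517, 0]) cube([214, 3922, 2570]);
translate([3599, 517, 0]) cube([214, 3922, 2570]);


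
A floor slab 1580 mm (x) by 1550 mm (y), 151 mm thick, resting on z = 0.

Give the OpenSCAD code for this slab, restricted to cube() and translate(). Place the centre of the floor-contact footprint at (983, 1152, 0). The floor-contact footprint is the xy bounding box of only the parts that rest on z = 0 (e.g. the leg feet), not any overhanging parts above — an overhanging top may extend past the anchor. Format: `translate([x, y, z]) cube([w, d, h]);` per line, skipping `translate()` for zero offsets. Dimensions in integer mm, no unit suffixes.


translate([193, 377, 0]) cube([1580, 1550, 151]);


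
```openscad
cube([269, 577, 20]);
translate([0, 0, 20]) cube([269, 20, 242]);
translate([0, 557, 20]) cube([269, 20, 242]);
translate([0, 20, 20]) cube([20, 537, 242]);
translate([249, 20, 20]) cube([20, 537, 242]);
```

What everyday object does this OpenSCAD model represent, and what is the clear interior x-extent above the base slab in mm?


An open box. The internal width is 229 mm.

A 269×577 base slab with four walls standing on it — an open box. The base is 269 mm wide and the walls are 20 mm thick, so the internal width is 269 − 2 × 20 = 229 mm.


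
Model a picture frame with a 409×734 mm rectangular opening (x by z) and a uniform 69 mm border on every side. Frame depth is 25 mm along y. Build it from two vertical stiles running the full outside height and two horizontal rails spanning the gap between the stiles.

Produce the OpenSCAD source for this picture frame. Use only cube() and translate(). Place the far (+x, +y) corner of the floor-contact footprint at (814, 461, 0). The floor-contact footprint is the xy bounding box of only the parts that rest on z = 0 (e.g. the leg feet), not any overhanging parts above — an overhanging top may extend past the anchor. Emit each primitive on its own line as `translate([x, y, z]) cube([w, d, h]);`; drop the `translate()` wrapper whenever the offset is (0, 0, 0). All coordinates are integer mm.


translate([267, 436, 0]) cube([69, 25, 872]);
translate([745, 436, 0]) cube([69, 25, 872]);
translate([336, 436, 0]) cube([409, 25, 69]);
translate([336, 436, 803]) cube([409, 25, 69]);


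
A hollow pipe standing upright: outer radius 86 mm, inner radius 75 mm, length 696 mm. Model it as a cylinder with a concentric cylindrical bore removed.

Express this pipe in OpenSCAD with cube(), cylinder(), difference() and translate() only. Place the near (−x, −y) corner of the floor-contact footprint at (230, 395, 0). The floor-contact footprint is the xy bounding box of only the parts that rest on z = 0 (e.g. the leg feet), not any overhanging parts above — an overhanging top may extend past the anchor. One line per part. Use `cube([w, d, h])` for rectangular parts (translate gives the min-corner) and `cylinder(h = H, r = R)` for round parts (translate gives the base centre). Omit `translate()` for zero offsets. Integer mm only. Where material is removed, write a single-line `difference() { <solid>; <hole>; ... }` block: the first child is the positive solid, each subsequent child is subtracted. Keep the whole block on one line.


difference() { translate([316, 481, 0]) cylinder(h = 696, r = 86); translate([316, 481, 0]) cylinder(h = 696, r = 75); }


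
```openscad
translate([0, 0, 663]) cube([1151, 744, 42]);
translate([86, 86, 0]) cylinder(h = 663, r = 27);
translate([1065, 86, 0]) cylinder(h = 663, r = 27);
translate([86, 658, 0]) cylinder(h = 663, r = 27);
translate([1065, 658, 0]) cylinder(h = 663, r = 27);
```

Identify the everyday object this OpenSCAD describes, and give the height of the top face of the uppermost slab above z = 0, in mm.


A table. The table height is 705 mm.

A 1151×744×42 slab sits at z = 663 on four Ø54 mm round legs — a table. The top surface is at 663 + 42 = 705 mm.
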